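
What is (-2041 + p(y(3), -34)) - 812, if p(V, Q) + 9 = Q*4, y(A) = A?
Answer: -2998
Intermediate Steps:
p(V, Q) = -9 + 4*Q (p(V, Q) = -9 + Q*4 = -9 + 4*Q)
(-2041 + p(y(3), -34)) - 812 = (-2041 + (-9 + 4*(-34))) - 812 = (-2041 + (-9 - 136)) - 812 = (-2041 - 145) - 812 = -2186 - 812 = -2998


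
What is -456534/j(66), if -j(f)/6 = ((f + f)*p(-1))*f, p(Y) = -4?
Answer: -25363/11616 ≈ -2.1835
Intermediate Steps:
j(f) = 48*f² (j(f) = -6*(f + f)*(-4)*f = -6*(2*f)*(-4)*f = -6*(-8*f)*f = -(-48)*f² = 48*f²)
-456534/j(66) = -456534/(48*66²) = -456534/(48*4356) = -456534/209088 = -456534*1/209088 = -25363/11616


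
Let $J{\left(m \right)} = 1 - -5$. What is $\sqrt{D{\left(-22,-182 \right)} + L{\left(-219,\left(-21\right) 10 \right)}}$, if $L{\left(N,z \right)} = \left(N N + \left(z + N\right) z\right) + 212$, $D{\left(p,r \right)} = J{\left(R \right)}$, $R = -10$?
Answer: $37 \sqrt{101} \approx 371.85$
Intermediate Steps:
$J{\left(m \right)} = 6$ ($J{\left(m \right)} = 1 + 5 = 6$)
$D{\left(p,r \right)} = 6$
$L{\left(N,z \right)} = 212 + N^{2} + z \left(N + z\right)$ ($L{\left(N,z \right)} = \left(N^{2} + \left(N + z\right) z\right) + 212 = \left(N^{2} + z \left(N + z\right)\right) + 212 = 212 + N^{2} + z \left(N + z\right)$)
$\sqrt{D{\left(-22,-182 \right)} + L{\left(-219,\left(-21\right) 10 \right)}} = \sqrt{6 + \left(212 + \left(-219\right)^{2} + \left(\left(-21\right) 10\right)^{2} - 219 \left(\left(-21\right) 10\right)\right)} = \sqrt{6 + \left(212 + 47961 + \left(-210\right)^{2} - -45990\right)} = \sqrt{6 + \left(212 + 47961 + 44100 + 45990\right)} = \sqrt{6 + 138263} = \sqrt{138269} = 37 \sqrt{101}$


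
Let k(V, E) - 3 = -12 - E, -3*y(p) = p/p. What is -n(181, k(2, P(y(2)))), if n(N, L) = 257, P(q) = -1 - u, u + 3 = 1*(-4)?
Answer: -257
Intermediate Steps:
u = -7 (u = -3 + 1*(-4) = -3 - 4 = -7)
y(p) = -1/3 (y(p) = -p/(3*p) = -1/3*1 = -1/3)
P(q) = 6 (P(q) = -1 - 1*(-7) = -1 + 7 = 6)
k(V, E) = -9 - E (k(V, E) = 3 + (-12 - E) = -9 - E)
-n(181, k(2, P(y(2)))) = -1*257 = -257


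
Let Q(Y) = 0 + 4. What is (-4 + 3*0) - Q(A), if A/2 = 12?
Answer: -8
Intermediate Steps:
A = 24 (A = 2*12 = 24)
Q(Y) = 4
(-4 + 3*0) - Q(A) = (-4 + 3*0) - 1*4 = (-4 + 0) - 4 = -4 - 4 = -8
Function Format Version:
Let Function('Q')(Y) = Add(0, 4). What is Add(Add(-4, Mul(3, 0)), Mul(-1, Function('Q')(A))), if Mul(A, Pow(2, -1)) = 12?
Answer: -8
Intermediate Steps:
A = 24 (A = Mul(2, 12) = 24)
Function('Q')(Y) = 4
Add(Add(-4, Mul(3, 0)), Mul(-1, Function('Q')(A))) = Add(Add(-4, Mul(3, 0)), Mul(-1, 4)) = Add(Add(-4, 0), -4) = Add(-4, -4) = -8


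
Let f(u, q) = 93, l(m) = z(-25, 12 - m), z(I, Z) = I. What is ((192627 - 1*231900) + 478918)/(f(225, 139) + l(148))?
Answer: 439645/68 ≈ 6465.4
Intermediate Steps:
l(m) = -25
((192627 - 1*231900) + 478918)/(f(225, 139) + l(148)) = ((192627 - 1*231900) + 478918)/(93 - 25) = ((192627 - 231900) + 478918)/68 = (-39273 + 478918)*(1/68) = 439645*(1/68) = 439645/68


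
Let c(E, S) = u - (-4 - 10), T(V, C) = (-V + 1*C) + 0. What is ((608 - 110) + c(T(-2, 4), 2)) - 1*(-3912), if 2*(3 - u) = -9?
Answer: 8863/2 ≈ 4431.5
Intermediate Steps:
u = 15/2 (u = 3 - ½*(-9) = 3 + 9/2 = 15/2 ≈ 7.5000)
T(V, C) = C - V (T(V, C) = (-V + C) + 0 = (C - V) + 0 = C - V)
c(E, S) = 43/2 (c(E, S) = 15/2 - (-4 - 10) = 15/2 - 1*(-14) = 15/2 + 14 = 43/2)
((608 - 110) + c(T(-2, 4), 2)) - 1*(-3912) = ((608 - 110) + 43/2) - 1*(-3912) = (498 + 43/2) + 3912 = 1039/2 + 3912 = 8863/2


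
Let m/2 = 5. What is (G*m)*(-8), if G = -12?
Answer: 960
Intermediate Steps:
m = 10 (m = 2*5 = 10)
(G*m)*(-8) = -12*10*(-8) = -120*(-8) = 960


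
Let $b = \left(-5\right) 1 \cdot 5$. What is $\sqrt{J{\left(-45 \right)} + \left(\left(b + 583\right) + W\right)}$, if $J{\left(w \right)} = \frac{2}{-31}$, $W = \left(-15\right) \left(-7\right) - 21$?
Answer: $\frac{10 \sqrt{6169}}{31} \approx 25.336$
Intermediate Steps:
$b = -25$ ($b = \left(-5\right) 5 = -25$)
$W = 84$ ($W = 105 - 21 = 84$)
$J{\left(w \right)} = - \frac{2}{31}$ ($J{\left(w \right)} = 2 \left(- \frac{1}{31}\right) = - \frac{2}{31}$)
$\sqrt{J{\left(-45 \right)} + \left(\left(b + 583\right) + W\right)} = \sqrt{- \frac{2}{31} + \left(\left(-25 + 583\right) + 84\right)} = \sqrt{- \frac{2}{31} + \left(558 + 84\right)} = \sqrt{- \frac{2}{31} + 642} = \sqrt{\frac{19900}{31}} = \frac{10 \sqrt{6169}}{31}$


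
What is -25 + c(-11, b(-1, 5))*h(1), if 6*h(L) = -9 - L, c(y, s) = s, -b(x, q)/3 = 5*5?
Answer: 100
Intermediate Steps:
b(x, q) = -75 (b(x, q) = -15*5 = -3*25 = -75)
h(L) = -3/2 - L/6 (h(L) = (-9 - L)/6 = -3/2 - L/6)
-25 + c(-11, b(-1, 5))*h(1) = -25 - 75*(-3/2 - ⅙*1) = -25 - 75*(-3/2 - ⅙) = -25 - 75*(-5/3) = -25 + 125 = 100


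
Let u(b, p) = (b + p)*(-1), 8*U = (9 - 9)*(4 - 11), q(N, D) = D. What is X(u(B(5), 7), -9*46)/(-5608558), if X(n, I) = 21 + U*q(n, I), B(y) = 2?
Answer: -21/5608558 ≈ -3.7443e-6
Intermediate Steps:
U = 0 (U = ((9 - 9)*(4 - 11))/8 = (0*(-7))/8 = (1/8)*0 = 0)
u(b, p) = -b - p
X(n, I) = 21 (X(n, I) = 21 + 0*I = 21 + 0 = 21)
X(u(B(5), 7), -9*46)/(-5608558) = 21/(-5608558) = 21*(-1/5608558) = -21/5608558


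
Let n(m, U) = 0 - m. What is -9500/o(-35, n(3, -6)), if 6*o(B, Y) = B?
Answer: 11400/7 ≈ 1628.6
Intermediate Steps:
n(m, U) = -m
o(B, Y) = B/6
-9500/o(-35, n(3, -6)) = -9500/((1/6)*(-35)) = -9500/(-35/6) = -9500*(-6/35) = 11400/7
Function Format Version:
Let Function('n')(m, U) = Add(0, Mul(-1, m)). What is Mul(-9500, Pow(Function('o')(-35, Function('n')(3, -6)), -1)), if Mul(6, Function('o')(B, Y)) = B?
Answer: Rational(11400, 7) ≈ 1628.6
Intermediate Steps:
Function('n')(m, U) = Mul(-1, m)
Function('o')(B, Y) = Mul(Rational(1, 6), B)
Mul(-9500, Pow(Function('o')(-35, Function('n')(3, -6)), -1)) = Mul(-9500, Pow(Mul(Rational(1, 6), -35), -1)) = Mul(-9500, Pow(Rational(-35, 6), -1)) = Mul(-9500, Rational(-6, 35)) = Rational(11400, 7)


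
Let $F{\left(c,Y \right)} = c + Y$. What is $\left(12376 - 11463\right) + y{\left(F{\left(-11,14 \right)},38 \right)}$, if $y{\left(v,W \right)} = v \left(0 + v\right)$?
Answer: $922$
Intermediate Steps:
$F{\left(c,Y \right)} = Y + c$
$y{\left(v,W \right)} = v^{2}$ ($y{\left(v,W \right)} = v v = v^{2}$)
$\left(12376 - 11463\right) + y{\left(F{\left(-11,14 \right)},38 \right)} = \left(12376 - 11463\right) + \left(14 - 11\right)^{2} = \left(12376 - 11463\right) + 3^{2} = 913 + 9 = 922$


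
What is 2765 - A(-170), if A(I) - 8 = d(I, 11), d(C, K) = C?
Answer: 2927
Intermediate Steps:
A(I) = 8 + I
2765 - A(-170) = 2765 - (8 - 170) = 2765 - 1*(-162) = 2765 + 162 = 2927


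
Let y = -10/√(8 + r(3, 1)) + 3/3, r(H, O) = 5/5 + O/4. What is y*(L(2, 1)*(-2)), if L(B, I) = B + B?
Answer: -8 + 160*√37/37 ≈ 18.304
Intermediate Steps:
L(B, I) = 2*B
r(H, O) = 1 + O/4 (r(H, O) = 5*(⅕) + O*(¼) = 1 + O/4)
y = 1 - 20*√37/37 (y = -10/√(8 + (1 + (¼)*1)) + 3/3 = -10/√(8 + (1 + ¼)) + 3*(⅓) = -10/√(8 + 5/4) + 1 = -10*2*√37/37 + 1 = -20*√37/37 + 1 = 1 - 20*√37/37 ≈ -2.2880)
y*(L(2, 1)*(-2)) = (1 - 20*√37/37)*((2*2)*(-2)) = (1 - 20*√37/37)*(4*(-2)) = (1 - 20*√37/37)*(-8) = -8 + 160*√37/37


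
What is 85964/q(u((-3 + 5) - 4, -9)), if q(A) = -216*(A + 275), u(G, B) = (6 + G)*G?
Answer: -21491/14418 ≈ -1.4906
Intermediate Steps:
u(G, B) = G*(6 + G)
q(A) = -59400 - 216*A (q(A) = -216*(275 + A) = -59400 - 216*A)
85964/q(u((-3 + 5) - 4, -9)) = 85964/(-59400 - 216*((-3 + 5) - 4)*(6 + ((-3 + 5) - 4))) = 85964/(-59400 - 216*(2 - 4)*(6 + (2 - 4))) = 85964/(-59400 - (-432)*(6 - 2)) = 85964/(-59400 - (-432)*4) = 85964/(-59400 - 216*(-8)) = 85964/(-59400 + 1728) = 85964/(-57672) = 85964*(-1/57672) = -21491/14418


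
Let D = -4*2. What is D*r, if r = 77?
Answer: -616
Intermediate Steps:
D = -8
D*r = -8*77 = -616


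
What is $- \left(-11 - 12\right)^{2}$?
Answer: $-529$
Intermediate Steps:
$- \left(-11 - 12\right)^{2} = - \left(-23\right)^{2} = \left(-1\right) 529 = -529$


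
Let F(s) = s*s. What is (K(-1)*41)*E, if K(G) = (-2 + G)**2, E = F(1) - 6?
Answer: -1845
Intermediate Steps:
F(s) = s**2
E = -5 (E = 1**2 - 6 = 1 - 6 = -5)
(K(-1)*41)*E = ((-2 - 1)**2*41)*(-5) = ((-3)**2*41)*(-5) = (9*41)*(-5) = 369*(-5) = -1845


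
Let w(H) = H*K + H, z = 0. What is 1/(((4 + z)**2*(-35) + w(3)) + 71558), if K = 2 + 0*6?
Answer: 1/71007 ≈ 1.4083e-5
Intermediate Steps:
K = 2 (K = 2 + 0 = 2)
w(H) = 3*H (w(H) = H*2 + H = 2*H + H = 3*H)
1/(((4 + z)**2*(-35) + w(3)) + 71558) = 1/(((4 + 0)**2*(-35) + 3*3) + 71558) = 1/((4**2*(-35) + 9) + 71558) = 1/((16*(-35) + 9) + 71558) = 1/((-560 + 9) + 71558) = 1/(-551 + 71558) = 1/71007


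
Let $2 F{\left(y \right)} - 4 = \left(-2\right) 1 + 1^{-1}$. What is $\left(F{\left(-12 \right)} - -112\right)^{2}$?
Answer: $\frac{51529}{4} \approx 12882.0$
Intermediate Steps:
$F{\left(y \right)} = \frac{3}{2}$ ($F{\left(y \right)} = 2 + \frac{\left(-2\right) 1 + 1^{-1}}{2} = 2 + \frac{-2 + 1}{2} = 2 + \frac{1}{2} \left(-1\right) = 2 - \frac{1}{2} = \frac{3}{2}$)
$\left(F{\left(-12 \right)} - -112\right)^{2} = \left(\frac{3}{2} - -112\right)^{2} = \left(\frac{3}{2} + 112\right)^{2} = \left(\frac{227}{2}\right)^{2} = \frac{51529}{4}$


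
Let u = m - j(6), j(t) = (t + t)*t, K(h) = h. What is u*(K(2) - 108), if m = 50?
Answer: 2332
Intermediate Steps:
j(t) = 2*t² (j(t) = (2*t)*t = 2*t²)
u = -22 (u = 50 - 2*6² = 50 - 2*36 = 50 - 1*72 = 50 - 72 = -22)
u*(K(2) - 108) = -22*(2 - 108) = -22*(-106) = 2332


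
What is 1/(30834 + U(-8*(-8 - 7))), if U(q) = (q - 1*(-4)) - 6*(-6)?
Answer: 1/30994 ≈ 3.2264e-5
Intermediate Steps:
U(q) = 40 + q (U(q) = (q + 4) + 36 = (4 + q) + 36 = 40 + q)
1/(30834 + U(-8*(-8 - 7))) = 1/(30834 + (40 - 8*(-8 - 7))) = 1/(30834 + (40 - 8*(-15))) = 1/(30834 + (40 + 120)) = 1/(30834 + 160) = 1/30994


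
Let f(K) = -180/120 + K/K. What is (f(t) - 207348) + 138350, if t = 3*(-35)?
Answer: -137997/2 ≈ -68999.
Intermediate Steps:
t = -105
f(K) = -½ (f(K) = -180*1/120 + 1 = -3/2 + 1 = -½)
(f(t) - 207348) + 138350 = (-½ - 207348) + 138350 = -414697/2 + 138350 = -137997/2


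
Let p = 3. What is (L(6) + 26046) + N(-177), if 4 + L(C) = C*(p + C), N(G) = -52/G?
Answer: 4619044/177 ≈ 26096.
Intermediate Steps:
L(C) = -4 + C*(3 + C)
(L(6) + 26046) + N(-177) = ((-4 + 6² + 3*6) + 26046) - 52/(-177) = ((-4 + 36 + 18) + 26046) - 52*(-1/177) = (50 + 26046) + 52/177 = 26096 + 52/177 = 4619044/177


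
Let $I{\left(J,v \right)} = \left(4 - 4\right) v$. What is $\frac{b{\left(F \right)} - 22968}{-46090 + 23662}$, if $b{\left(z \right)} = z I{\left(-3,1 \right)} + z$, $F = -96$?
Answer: $\frac{1922}{1869} \approx 1.0284$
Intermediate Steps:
$I{\left(J,v \right)} = 0$ ($I{\left(J,v \right)} = 0 v = 0$)
$b{\left(z \right)} = z$ ($b{\left(z \right)} = z 0 + z = 0 + z = z$)
$\frac{b{\left(F \right)} - 22968}{-46090 + 23662} = \frac{-96 - 22968}{-46090 + 23662} = - \frac{23064}{-22428} = \left(-23064\right) \left(- \frac{1}{22428}\right) = \frac{1922}{1869}$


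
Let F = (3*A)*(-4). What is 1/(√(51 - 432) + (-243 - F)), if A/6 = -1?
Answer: -105/33202 - I*√381/99606 ≈ -0.0031625 - 0.00019596*I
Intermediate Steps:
A = -6 (A = 6*(-1) = -6)
F = 72 (F = (3*(-6))*(-4) = -18*(-4) = 72)
1/(√(51 - 432) + (-243 - F)) = 1/(√(51 - 432) + (-243 - 1*72)) = 1/(√(-381) + (-243 - 72)) = 1/(I*√381 - 315) = 1/(-315 + I*√381)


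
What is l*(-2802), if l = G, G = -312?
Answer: 874224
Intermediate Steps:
l = -312
l*(-2802) = -312*(-2802) = 874224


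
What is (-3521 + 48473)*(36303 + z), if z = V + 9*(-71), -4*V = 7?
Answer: 1603089462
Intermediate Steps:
V = -7/4 (V = -1/4*7 = -7/4 ≈ -1.7500)
z = -2563/4 (z = -7/4 + 9*(-71) = -7/4 - 639 = -2563/4 ≈ -640.75)
(-3521 + 48473)*(36303 + z) = (-3521 + 48473)*(36303 - 2563/4) = 44952*(142649/4) = 1603089462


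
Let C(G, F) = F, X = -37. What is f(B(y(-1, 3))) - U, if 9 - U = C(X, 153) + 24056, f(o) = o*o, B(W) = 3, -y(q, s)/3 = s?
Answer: 24209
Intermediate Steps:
y(q, s) = -3*s
f(o) = o**2
U = -24200 (U = 9 - (153 + 24056) = 9 - 1*24209 = 9 - 24209 = -24200)
f(B(y(-1, 3))) - U = 3**2 - 1*(-24200) = 9 + 24200 = 24209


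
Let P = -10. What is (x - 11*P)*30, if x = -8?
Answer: 3060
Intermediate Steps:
(x - 11*P)*30 = (-8 - 11*(-10))*30 = (-8 + 110)*30 = 102*30 = 3060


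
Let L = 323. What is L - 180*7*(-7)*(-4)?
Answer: -34957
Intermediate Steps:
L - 180*7*(-7)*(-4) = 323 - 180*7*(-7)*(-4) = 323 - (-8820)*(-4) = 323 - 180*196 = 323 - 35280 = -34957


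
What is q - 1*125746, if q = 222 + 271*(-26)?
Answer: -132570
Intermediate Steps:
q = -6824 (q = 222 - 7046 = -6824)
q - 1*125746 = -6824 - 1*125746 = -6824 - 125746 = -132570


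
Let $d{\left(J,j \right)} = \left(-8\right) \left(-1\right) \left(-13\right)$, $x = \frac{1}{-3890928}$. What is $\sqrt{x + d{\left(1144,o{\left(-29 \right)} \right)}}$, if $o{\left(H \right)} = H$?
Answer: $\frac{i \sqrt{98405584800879}}{972732} \approx 10.198 i$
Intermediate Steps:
$x = - \frac{1}{3890928} \approx -2.5701 \cdot 10^{-7}$
$d{\left(J,j \right)} = -104$ ($d{\left(J,j \right)} = 8 \left(-13\right) = -104$)
$\sqrt{x + d{\left(1144,o{\left(-29 \right)} \right)}} = \sqrt{- \frac{1}{3890928} - 104} = \sqrt{- \frac{404656513}{3890928}} = \frac{i \sqrt{98405584800879}}{972732}$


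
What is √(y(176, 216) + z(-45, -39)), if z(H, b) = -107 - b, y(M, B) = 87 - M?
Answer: I*√157 ≈ 12.53*I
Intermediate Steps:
√(y(176, 216) + z(-45, -39)) = √((87 - 1*176) + (-107 - 1*(-39))) = √((87 - 176) + (-107 + 39)) = √(-89 - 68) = √(-157) = I*√157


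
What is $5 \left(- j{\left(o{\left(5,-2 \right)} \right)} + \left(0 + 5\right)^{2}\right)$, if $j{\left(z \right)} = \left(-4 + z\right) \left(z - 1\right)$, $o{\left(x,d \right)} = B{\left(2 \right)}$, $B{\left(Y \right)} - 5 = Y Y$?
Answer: $-75$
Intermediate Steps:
$B{\left(Y \right)} = 5 + Y^{2}$ ($B{\left(Y \right)} = 5 + Y Y = 5 + Y^{2}$)
$o{\left(x,d \right)} = 9$ ($o{\left(x,d \right)} = 5 + 2^{2} = 5 + 4 = 9$)
$j{\left(z \right)} = \left(-1 + z\right) \left(-4 + z\right)$ ($j{\left(z \right)} = \left(-4 + z\right) \left(-1 + z\right) = \left(-1 + z\right) \left(-4 + z\right)$)
$5 \left(- j{\left(o{\left(5,-2 \right)} \right)} + \left(0 + 5\right)^{2}\right) = 5 \left(- (4 + 9^{2} - 45) + \left(0 + 5\right)^{2}\right) = 5 \left(- (4 + 81 - 45) + 5^{2}\right) = 5 \left(\left(-1\right) 40 + 25\right) = 5 \left(-40 + 25\right) = 5 \left(-15\right) = -75$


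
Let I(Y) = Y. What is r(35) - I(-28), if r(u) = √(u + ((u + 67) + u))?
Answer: 28 + 2*√43 ≈ 41.115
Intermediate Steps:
r(u) = √(67 + 3*u) (r(u) = √(u + ((67 + u) + u)) = √(u + (67 + 2*u)) = √(67 + 3*u))
r(35) - I(-28) = √(67 + 3*35) - 1*(-28) = √(67 + 105) + 28 = √172 + 28 = 2*√43 + 28 = 28 + 2*√43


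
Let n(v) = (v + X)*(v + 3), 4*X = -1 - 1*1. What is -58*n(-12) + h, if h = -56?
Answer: -6581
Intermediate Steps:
X = -½ (X = (-1 - 1*1)/4 = (-1 - 1)/4 = (¼)*(-2) = -½ ≈ -0.50000)
n(v) = (3 + v)*(-½ + v) (n(v) = (v - ½)*(v + 3) = (-½ + v)*(3 + v) = (3 + v)*(-½ + v))
-58*n(-12) + h = -58*(-3/2 + (-12)² + (5/2)*(-12)) - 56 = -58*(-3/2 + 144 - 30) - 56 = -58*225/2 - 56 = -6525 - 56 = -6581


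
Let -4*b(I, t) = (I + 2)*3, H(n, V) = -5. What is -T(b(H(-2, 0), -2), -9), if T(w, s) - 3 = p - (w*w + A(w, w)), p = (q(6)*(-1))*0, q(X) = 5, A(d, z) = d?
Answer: 69/16 ≈ 4.3125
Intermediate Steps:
p = 0 (p = (5*(-1))*0 = -5*0 = 0)
b(I, t) = -3/2 - 3*I/4 (b(I, t) = -(I + 2)*3/4 = -(2 + I)*3/4 = -(6 + 3*I)/4 = -3/2 - 3*I/4)
T(w, s) = 3 - w - w² (T(w, s) = 3 + (0 - (w*w + w)) = 3 + (0 - (w² + w)) = 3 + (0 - (w + w²)) = 3 + (0 + (-w - w²)) = 3 + (-w - w²) = 3 - w - w²)
-T(b(H(-2, 0), -2), -9) = -(3 - (-3/2 - ¾*(-5)) - (-3/2 - ¾*(-5))²) = -(3 - (-3/2 + 15/4) - (-3/2 + 15/4)²) = -(3 - 1*9/4 - (9/4)²) = -(3 - 9/4 - 1*81/16) = -(3 - 9/4 - 81/16) = -1*(-69/16) = 69/16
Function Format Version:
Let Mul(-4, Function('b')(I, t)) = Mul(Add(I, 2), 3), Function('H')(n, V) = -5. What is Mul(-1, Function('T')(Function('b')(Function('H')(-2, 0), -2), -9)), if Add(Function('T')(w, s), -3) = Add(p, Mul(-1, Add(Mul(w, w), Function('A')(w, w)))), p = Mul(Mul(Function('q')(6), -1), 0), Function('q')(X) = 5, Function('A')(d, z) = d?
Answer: Rational(69, 16) ≈ 4.3125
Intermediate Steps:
p = 0 (p = Mul(Mul(5, -1), 0) = Mul(-5, 0) = 0)
Function('b')(I, t) = Add(Rational(-3, 2), Mul(Rational(-3, 4), I)) (Function('b')(I, t) = Mul(Rational(-1, 4), Mul(Add(I, 2), 3)) = Mul(Rational(-1, 4), Mul(Add(2, I), 3)) = Mul(Rational(-1, 4), Add(6, Mul(3, I))) = Add(Rational(-3, 2), Mul(Rational(-3, 4), I)))
Function('T')(w, s) = Add(3, Mul(-1, w), Mul(-1, Pow(w, 2))) (Function('T')(w, s) = Add(3, Add(0, Mul(-1, Add(Mul(w, w), w)))) = Add(3, Add(0, Mul(-1, Add(Pow(w, 2), w)))) = Add(3, Add(0, Mul(-1, Add(w, Pow(w, 2))))) = Add(3, Add(0, Add(Mul(-1, w), Mul(-1, Pow(w, 2))))) = Add(3, Add(Mul(-1, w), Mul(-1, Pow(w, 2)))) = Add(3, Mul(-1, w), Mul(-1, Pow(w, 2))))
Mul(-1, Function('T')(Function('b')(Function('H')(-2, 0), -2), -9)) = Mul(-1, Add(3, Mul(-1, Add(Rational(-3, 2), Mul(Rational(-3, 4), -5))), Mul(-1, Pow(Add(Rational(-3, 2), Mul(Rational(-3, 4), -5)), 2)))) = Mul(-1, Add(3, Mul(-1, Add(Rational(-3, 2), Rational(15, 4))), Mul(-1, Pow(Add(Rational(-3, 2), Rational(15, 4)), 2)))) = Mul(-1, Add(3, Mul(-1, Rational(9, 4)), Mul(-1, Pow(Rational(9, 4), 2)))) = Mul(-1, Add(3, Rational(-9, 4), Mul(-1, Rational(81, 16)))) = Mul(-1, Add(3, Rational(-9, 4), Rational(-81, 16))) = Mul(-1, Rational(-69, 16)) = Rational(69, 16)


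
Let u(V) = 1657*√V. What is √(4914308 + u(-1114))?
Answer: √(4914308 + 1657*I*√1114) ≈ 2216.9 + 12.47*I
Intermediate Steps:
√(4914308 + u(-1114)) = √(4914308 + 1657*√(-1114)) = √(4914308 + 1657*(I*√1114)) = √(4914308 + 1657*I*√1114)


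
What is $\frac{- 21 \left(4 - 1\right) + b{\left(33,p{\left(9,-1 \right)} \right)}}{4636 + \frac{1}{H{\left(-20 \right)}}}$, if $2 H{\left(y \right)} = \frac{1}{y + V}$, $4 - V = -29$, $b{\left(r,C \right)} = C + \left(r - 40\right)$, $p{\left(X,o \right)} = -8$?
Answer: $- \frac{13}{777} \approx -0.016731$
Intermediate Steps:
$b{\left(r,C \right)} = -40 + C + r$ ($b{\left(r,C \right)} = C + \left(-40 + r\right) = -40 + C + r$)
$V = 33$ ($V = 4 - -29 = 4 + 29 = 33$)
$H{\left(y \right)} = \frac{1}{2 \left(33 + y\right)}$ ($H{\left(y \right)} = \frac{1}{2 \left(y + 33\right)} = \frac{1}{2 \left(33 + y\right)}$)
$\frac{- 21 \left(4 - 1\right) + b{\left(33,p{\left(9,-1 \right)} \right)}}{4636 + \frac{1}{H{\left(-20 \right)}}} = \frac{- 21 \left(4 - 1\right) - 15}{4636 + \frac{1}{\frac{1}{2} \frac{1}{33 - 20}}} = \frac{\left(-21\right) 3 - 15}{4636 + \frac{1}{\frac{1}{2} \cdot \frac{1}{13}}} = \frac{-63 - 15}{4636 + \frac{1}{\frac{1}{2} \cdot \frac{1}{13}}} = - \frac{78}{4636 + \frac{1}{\frac{1}{26}}} = - \frac{78}{4636 + 26} = - \frac{78}{4662} = \left(-78\right) \frac{1}{4662} = - \frac{13}{777}$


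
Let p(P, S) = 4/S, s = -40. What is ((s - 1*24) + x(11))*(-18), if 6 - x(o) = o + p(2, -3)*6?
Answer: 1098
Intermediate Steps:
x(o) = 14 - o (x(o) = 6 - (o + (4/(-3))*6) = 6 - (o + (4*(-⅓))*6) = 6 - (o - 4/3*6) = 6 - (o - 8) = 6 - (-8 + o) = 6 + (8 - o) = 14 - o)
((s - 1*24) + x(11))*(-18) = ((-40 - 1*24) + (14 - 1*11))*(-18) = ((-40 - 24) + (14 - 11))*(-18) = (-64 + 3)*(-18) = -61*(-18) = 1098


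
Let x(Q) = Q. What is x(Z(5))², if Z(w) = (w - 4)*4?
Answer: 16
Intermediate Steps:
Z(w) = -16 + 4*w (Z(w) = (-4 + w)*4 = -16 + 4*w)
x(Z(5))² = (-16 + 4*5)² = (-16 + 20)² = 4² = 16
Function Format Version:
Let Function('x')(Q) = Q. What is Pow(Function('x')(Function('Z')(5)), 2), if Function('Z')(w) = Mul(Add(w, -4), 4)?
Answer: 16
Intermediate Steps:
Function('Z')(w) = Add(-16, Mul(4, w)) (Function('Z')(w) = Mul(Add(-4, w), 4) = Add(-16, Mul(4, w)))
Pow(Function('x')(Function('Z')(5)), 2) = Pow(Add(-16, Mul(4, 5)), 2) = Pow(Add(-16, 20), 2) = Pow(4, 2) = 16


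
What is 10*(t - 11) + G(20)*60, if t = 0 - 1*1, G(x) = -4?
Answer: -360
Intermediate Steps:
t = -1 (t = 0 - 1 = -1)
10*(t - 11) + G(20)*60 = 10*(-1 - 11) - 4*60 = 10*(-12) - 240 = -120 - 240 = -360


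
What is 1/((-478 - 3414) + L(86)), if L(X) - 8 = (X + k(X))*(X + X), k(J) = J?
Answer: 1/25700 ≈ 3.8910e-5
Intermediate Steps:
L(X) = 8 + 4*X² (L(X) = 8 + (X + X)*(X + X) = 8 + (2*X)*(2*X) = 8 + 4*X²)
1/((-478 - 3414) + L(86)) = 1/((-478 - 3414) + (8 + 4*86²)) = 1/(-3892 + (8 + 4*7396)) = 1/(-3892 + (8 + 29584)) = 1/(-3892 + 29592) = 1/25700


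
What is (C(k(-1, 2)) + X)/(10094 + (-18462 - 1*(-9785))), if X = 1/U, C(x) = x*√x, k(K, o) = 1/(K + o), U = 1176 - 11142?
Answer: 9965/14121822 ≈ 0.00070565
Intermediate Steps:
U = -9966
C(x) = x^(3/2)
X = -1/9966 (X = 1/(-9966) = -1/9966 ≈ -0.00010034)
(C(k(-1, 2)) + X)/(10094 + (-18462 - 1*(-9785))) = ((1/(-1 + 2))^(3/2) - 1/9966)/(10094 + (-18462 - 1*(-9785))) = ((1/1)^(3/2) - 1/9966)/(10094 + (-18462 + 9785)) = (1^(3/2) - 1/9966)/(10094 - 8677) = (1 - 1/9966)/1417 = (9965/9966)*(1/1417) = 9965/14121822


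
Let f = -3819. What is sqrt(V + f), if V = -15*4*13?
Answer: 3*I*sqrt(511) ≈ 67.816*I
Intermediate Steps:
V = -780 (V = -60*13 = -780)
sqrt(V + f) = sqrt(-780 - 3819) = sqrt(-4599) = 3*I*sqrt(511)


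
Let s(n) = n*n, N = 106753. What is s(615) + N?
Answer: 484978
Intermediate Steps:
s(n) = n²
s(615) + N = 615² + 106753 = 378225 + 106753 = 484978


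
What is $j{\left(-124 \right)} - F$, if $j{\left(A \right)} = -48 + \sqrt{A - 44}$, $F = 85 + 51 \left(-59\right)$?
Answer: $2876 + 2 i \sqrt{42} \approx 2876.0 + 12.961 i$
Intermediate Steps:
$F = -2924$ ($F = 85 - 3009 = -2924$)
$j{\left(A \right)} = -48 + \sqrt{-44 + A}$
$j{\left(-124 \right)} - F = \left(-48 + \sqrt{-44 - 124}\right) - -2924 = \left(-48 + \sqrt{-168}\right) + 2924 = \left(-48 + 2 i \sqrt{42}\right) + 2924 = 2876 + 2 i \sqrt{42}$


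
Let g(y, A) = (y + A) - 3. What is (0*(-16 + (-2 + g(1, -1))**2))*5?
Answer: 0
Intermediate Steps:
g(y, A) = -3 + A + y (g(y, A) = (A + y) - 3 = -3 + A + y)
(0*(-16 + (-2 + g(1, -1))**2))*5 = (0*(-16 + (-2 + (-3 - 1 + 1))**2))*5 = (0*(-16 + (-2 - 3)**2))*5 = (0*(-16 + (-5)**2))*5 = (0*(-16 + 25))*5 = (0*9)*5 = 0*5 = 0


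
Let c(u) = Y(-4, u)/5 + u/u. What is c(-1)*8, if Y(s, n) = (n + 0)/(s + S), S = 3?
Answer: 48/5 ≈ 9.6000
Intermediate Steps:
Y(s, n) = n/(3 + s) (Y(s, n) = (n + 0)/(s + 3) = n/(3 + s))
c(u) = 1 - u/5 (c(u) = (u/(3 - 4))/5 + u/u = (u/(-1))*(1/5) + 1 = (u*(-1))*(1/5) + 1 = -u*(1/5) + 1 = -u/5 + 1 = 1 - u/5)
c(-1)*8 = (1 - 1/5*(-1))*8 = (1 + 1/5)*8 = (6/5)*8 = 48/5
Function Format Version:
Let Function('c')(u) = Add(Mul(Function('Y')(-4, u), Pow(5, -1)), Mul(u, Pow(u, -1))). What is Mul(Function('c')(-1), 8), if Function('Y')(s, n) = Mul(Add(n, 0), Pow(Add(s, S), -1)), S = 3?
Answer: Rational(48, 5) ≈ 9.6000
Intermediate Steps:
Function('Y')(s, n) = Mul(n, Pow(Add(3, s), -1)) (Function('Y')(s, n) = Mul(Add(n, 0), Pow(Add(s, 3), -1)) = Mul(n, Pow(Add(3, s), -1)))
Function('c')(u) = Add(1, Mul(Rational(-1, 5), u)) (Function('c')(u) = Add(Mul(Mul(u, Pow(Add(3, -4), -1)), Pow(5, -1)), Mul(u, Pow(u, -1))) = Add(Mul(Mul(u, Pow(-1, -1)), Rational(1, 5)), 1) = Add(Mul(Mul(u, -1), Rational(1, 5)), 1) = Add(Mul(Mul(-1, u), Rational(1, 5)), 1) = Add(Mul(Rational(-1, 5), u), 1) = Add(1, Mul(Rational(-1, 5), u)))
Mul(Function('c')(-1), 8) = Mul(Add(1, Mul(Rational(-1, 5), -1)), 8) = Mul(Add(1, Rational(1, 5)), 8) = Mul(Rational(6, 5), 8) = Rational(48, 5)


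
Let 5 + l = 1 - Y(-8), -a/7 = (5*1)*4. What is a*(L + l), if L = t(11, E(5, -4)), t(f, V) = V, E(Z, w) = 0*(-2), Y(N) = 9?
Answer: 1820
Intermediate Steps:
E(Z, w) = 0
L = 0
a = -140 (a = -7*5*1*4 = -35*4 = -7*20 = -140)
l = -13 (l = -5 + (1 - 1*9) = -5 + (1 - 9) = -5 - 8 = -13)
a*(L + l) = -140*(0 - 13) = -140*(-13) = 1820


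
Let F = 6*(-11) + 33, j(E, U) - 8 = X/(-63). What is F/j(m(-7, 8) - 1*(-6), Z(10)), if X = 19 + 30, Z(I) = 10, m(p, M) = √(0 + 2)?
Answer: -297/65 ≈ -4.5692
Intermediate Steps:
m(p, M) = √2
X = 49
j(E, U) = 65/9 (j(E, U) = 8 + 49/(-63) = 8 + 49*(-1/63) = 8 - 7/9 = 65/9)
F = -33 (F = -66 + 33 = -33)
F/j(m(-7, 8) - 1*(-6), Z(10)) = -33/65/9 = -33*9/65 = -297/65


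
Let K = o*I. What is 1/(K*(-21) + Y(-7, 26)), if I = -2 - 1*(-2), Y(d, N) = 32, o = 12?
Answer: 1/32 ≈ 0.031250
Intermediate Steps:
I = 0 (I = -2 + 2 = 0)
K = 0 (K = 12*0 = 0)
1/(K*(-21) + Y(-7, 26)) = 1/(0*(-21) + 32) = 1/(0 + 32) = 1/32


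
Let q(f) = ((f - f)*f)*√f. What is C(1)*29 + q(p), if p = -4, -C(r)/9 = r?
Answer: -261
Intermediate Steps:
C(r) = -9*r
q(f) = 0 (q(f) = (0*f)*√f = 0*√f = 0)
C(1)*29 + q(p) = -9*1*29 + 0 = -9*29 + 0 = -261 + 0 = -261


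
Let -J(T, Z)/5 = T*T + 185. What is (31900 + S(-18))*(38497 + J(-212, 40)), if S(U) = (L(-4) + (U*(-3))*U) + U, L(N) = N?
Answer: -5783996088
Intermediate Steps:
J(T, Z) = -925 - 5*T² (J(T, Z) = -5*(T*T + 185) = -5*(T² + 185) = -5*(185 + T²) = -925 - 5*T²)
S(U) = -4 + U - 3*U² (S(U) = (-4 + (U*(-3))*U) + U = (-4 + (-3*U)*U) + U = (-4 - 3*U²) + U = -4 + U - 3*U²)
(31900 + S(-18))*(38497 + J(-212, 40)) = (31900 + (-4 - 18 - 3*(-18)²))*(38497 + (-925 - 5*(-212)²)) = (31900 + (-4 - 18 - 3*324))*(38497 + (-925 - 5*44944)) = (31900 + (-4 - 18 - 972))*(38497 + (-925 - 224720)) = (31900 - 994)*(38497 - 225645) = 30906*(-187148) = -5783996088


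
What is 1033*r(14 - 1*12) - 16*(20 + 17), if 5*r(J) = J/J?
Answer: -1927/5 ≈ -385.40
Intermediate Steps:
r(J) = ⅕ (r(J) = (J/J)/5 = (⅕)*1 = ⅕)
1033*r(14 - 1*12) - 16*(20 + 17) = 1033*(⅕) - 16*(20 + 17) = 1033/5 - 16*37 = 1033/5 - 592 = -1927/5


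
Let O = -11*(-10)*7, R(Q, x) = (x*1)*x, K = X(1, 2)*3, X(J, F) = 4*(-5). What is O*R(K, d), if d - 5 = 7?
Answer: 110880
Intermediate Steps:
X(J, F) = -20
K = -60 (K = -20*3 = -60)
d = 12 (d = 5 + 7 = 12)
R(Q, x) = x**2 (R(Q, x) = x*x = x**2)
O = 770 (O = 110*7 = 770)
O*R(K, d) = 770*12**2 = 770*144 = 110880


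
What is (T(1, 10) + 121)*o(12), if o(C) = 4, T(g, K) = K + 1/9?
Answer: 4720/9 ≈ 524.44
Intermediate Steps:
T(g, K) = ⅑ + K (T(g, K) = K + ⅑ = ⅑ + K)
(T(1, 10) + 121)*o(12) = ((⅑ + 10) + 121)*4 = (91/9 + 121)*4 = (1180/9)*4 = 4720/9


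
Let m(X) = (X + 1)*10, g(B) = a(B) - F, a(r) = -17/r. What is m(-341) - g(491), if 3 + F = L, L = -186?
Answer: -1762182/491 ≈ -3589.0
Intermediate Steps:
F = -189 (F = -3 - 186 = -189)
g(B) = 189 - 17/B (g(B) = -17/B - 1*(-189) = -17/B + 189 = 189 - 17/B)
m(X) = 10 + 10*X (m(X) = (1 + X)*10 = 10 + 10*X)
m(-341) - g(491) = (10 + 10*(-341)) - (189 - 17/491) = (10 - 3410) - (189 - 17*1/491) = -3400 - (189 - 17/491) = -3400 - 1*92782/491 = -3400 - 92782/491 = -1762182/491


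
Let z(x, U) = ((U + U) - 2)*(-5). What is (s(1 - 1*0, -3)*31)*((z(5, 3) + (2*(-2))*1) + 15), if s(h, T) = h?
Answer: -279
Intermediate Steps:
z(x, U) = 10 - 10*U (z(x, U) = (2*U - 2)*(-5) = (-2 + 2*U)*(-5) = 10 - 10*U)
(s(1 - 1*0, -3)*31)*((z(5, 3) + (2*(-2))*1) + 15) = ((1 - 1*0)*31)*(((10 - 10*3) + (2*(-2))*1) + 15) = ((1 + 0)*31)*(((10 - 30) - 4*1) + 15) = (1*31)*((-20 - 4) + 15) = 31*(-24 + 15) = 31*(-9) = -279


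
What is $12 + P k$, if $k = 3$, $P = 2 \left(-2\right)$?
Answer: $0$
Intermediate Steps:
$P = -4$
$12 + P k = 12 - 12 = 0$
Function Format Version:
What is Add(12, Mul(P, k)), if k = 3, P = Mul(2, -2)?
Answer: 0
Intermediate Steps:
P = -4
Add(12, Mul(P, k)) = Add(12, Mul(-4, 3)) = Add(12, -12) = 0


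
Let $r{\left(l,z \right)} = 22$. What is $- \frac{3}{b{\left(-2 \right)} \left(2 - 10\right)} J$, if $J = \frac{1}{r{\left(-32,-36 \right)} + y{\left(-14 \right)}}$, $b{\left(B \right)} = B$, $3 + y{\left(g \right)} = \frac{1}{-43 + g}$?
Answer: $- \frac{171}{17312} \approx -0.0098775$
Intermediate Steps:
$y{\left(g \right)} = -3 + \frac{1}{-43 + g}$
$J = \frac{57}{1082}$ ($J = \frac{1}{22 + \frac{130 - -42}{-43 - 14}} = \frac{1}{22 + \frac{130 + 42}{-57}} = \frac{1}{22 - \frac{172}{57}} = \frac{1}{\frac{1082}{57}} = \frac{57}{1082} \approx 0.05268$)
$- \frac{3}{b{\left(-2 \right)} \left(2 - 10\right)} J = - \frac{3}{\left(-2\right) \left(2 - 10\right)} \frac{57}{1082} = - \frac{3}{\left(-2\right) \left(-8\right)} \frac{57}{1082} = - \frac{3}{16} \cdot \frac{57}{1082} = \left(-3\right) \frac{1}{16} \cdot \frac{57}{1082} = \left(- \frac{3}{16}\right) \frac{57}{1082} = - \frac{171}{17312}$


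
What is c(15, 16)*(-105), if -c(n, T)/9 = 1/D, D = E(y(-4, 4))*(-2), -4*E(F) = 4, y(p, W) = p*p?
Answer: 945/2 ≈ 472.50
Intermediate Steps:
y(p, W) = p²
E(F) = -1 (E(F) = -¼*4 = -1)
D = 2 (D = -1*(-2) = 2)
c(n, T) = -9/2
c(15, 16)*(-105) = -9/2*(-105) = 945/2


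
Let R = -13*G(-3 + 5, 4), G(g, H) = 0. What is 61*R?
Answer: 0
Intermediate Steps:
R = 0 (R = -13*0 = 0)
61*R = 61*0 = 0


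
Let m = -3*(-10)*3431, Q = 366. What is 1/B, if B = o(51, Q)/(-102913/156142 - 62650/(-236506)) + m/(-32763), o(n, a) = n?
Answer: -26496613341573/3511262288283412 ≈ -0.0075462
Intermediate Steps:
m = 102930 (m = 30*3431 = 102930)
B = -3511262288283412/26496613341573 (B = 51/(-102913/156142 - 62650/(-236506)) + 102930/(-32763) = 51/(-102913*1/156142 - 62650*(-1/236506)) + 102930*(-1/32763) = 51/(-102913/156142 + 31325/118253) - 34310/10921 = 51/(-7278622839/18464259926) - 34310/10921 = 51*(-18464259926/7278622839) - 34310/10921 = -313892418742/2426207613 - 34310/10921 = -3511262288283412/26496613341573 ≈ -132.52)
1/B = 1/(-3511262288283412/26496613341573) = -26496613341573/3511262288283412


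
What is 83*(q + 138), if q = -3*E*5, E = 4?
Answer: 6474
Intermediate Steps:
q = -60 (q = -3*4*5 = -12*5 = -60)
83*(q + 138) = 83*(-60 + 138) = 83*78 = 6474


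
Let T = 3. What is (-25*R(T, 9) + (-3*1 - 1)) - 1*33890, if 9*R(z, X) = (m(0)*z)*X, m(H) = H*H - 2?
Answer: -33744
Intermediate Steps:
m(H) = -2 + H**2 (m(H) = H**2 - 2 = -2 + H**2)
R(z, X) = -2*X*z/9 (R(z, X) = (((-2 + 0**2)*z)*X)/9 = (((-2 + 0)*z)*X)/9 = ((-2*z)*X)/9 = (-2*X*z)/9 = -2*X*z/9)
(-25*R(T, 9) + (-3*1 - 1)) - 1*33890 = (-(-50)*9*3/9 + (-3*1 - 1)) - 1*33890 = (-25*(-6) + (-3 - 1)) - 33890 = (150 - 4) - 33890 = 146 - 33890 = -33744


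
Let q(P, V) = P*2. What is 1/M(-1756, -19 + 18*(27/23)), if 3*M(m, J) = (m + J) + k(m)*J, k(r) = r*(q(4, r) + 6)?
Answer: -23/414985 ≈ -5.5424e-5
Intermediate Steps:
q(P, V) = 2*P
k(r) = 14*r (k(r) = r*(2*4 + 6) = r*(8 + 6) = r*14 = 14*r)
M(m, J) = J/3 + m/3 + 14*J*m/3 (M(m, J) = ((m + J) + (14*m)*J)/3 = ((J + m) + 14*J*m)/3 = (J + m + 14*J*m)/3 = J/3 + m/3 + 14*J*m/3)
1/M(-1756, -19 + 18*(27/23)) = 1/((-19 + 18*(27/23))/3 + (1/3)*(-1756) + (14/3)*(-19 + 18*(27/23))*(-1756)) = 1/((-19 + 18*(27*(1/23)))/3 - 1756/3 + (14/3)*(-19 + 18*(27*(1/23)))*(-1756)) = 1/((-19 + 18*(27/23))/3 - 1756/3 + (14/3)*(-19 + 18*(27/23))*(-1756)) = 1/((-19 + 486/23)/3 - 1756/3 + (14/3)*(-19 + 486/23)*(-1756)) = 1/((1/3)*(49/23) - 1756/3 + (14/3)*(49/23)*(-1756)) = 1/(49/69 - 1756/3 - 1204616/69) = 1/(-414985/23) = -23/414985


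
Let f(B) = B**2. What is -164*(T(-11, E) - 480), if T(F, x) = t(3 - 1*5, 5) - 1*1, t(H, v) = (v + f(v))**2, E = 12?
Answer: -68716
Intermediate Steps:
t(H, v) = (v + v**2)**2
T(F, x) = 899 (T(F, x) = 5**2*(1 + 5)**2 - 1*1 = 25*6**2 - 1 = 25*36 - 1 = 900 - 1 = 899)
-164*(T(-11, E) - 480) = -164*(899 - 480) = -164*419 = -68716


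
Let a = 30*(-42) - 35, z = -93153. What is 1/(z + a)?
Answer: -1/94448 ≈ -1.0588e-5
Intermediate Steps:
a = -1295 (a = -1260 - 35 = -1295)
1/(z + a) = 1/(-93153 - 1295) = 1/(-94448) = -1/94448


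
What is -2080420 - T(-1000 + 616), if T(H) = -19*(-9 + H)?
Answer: -2087887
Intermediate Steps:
T(H) = 171 - 19*H
-2080420 - T(-1000 + 616) = -2080420 - (171 - 19*(-1000 + 616)) = -2080420 - (171 - 19*(-384)) = -2080420 - (171 + 7296) = -2080420 - 1*7467 = -2080420 - 7467 = -2087887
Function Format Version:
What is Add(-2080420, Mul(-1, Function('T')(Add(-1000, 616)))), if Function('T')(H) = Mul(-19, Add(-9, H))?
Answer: -2087887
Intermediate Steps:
Function('T')(H) = Add(171, Mul(-19, H))
Add(-2080420, Mul(-1, Function('T')(Add(-1000, 616)))) = Add(-2080420, Mul(-1, Add(171, Mul(-19, Add(-1000, 616))))) = Add(-2080420, Mul(-1, Add(171, Mul(-19, -384)))) = Add(-2080420, Mul(-1, Add(171, 7296))) = Add(-2080420, Mul(-1, 7467)) = Add(-2080420, -7467) = -2087887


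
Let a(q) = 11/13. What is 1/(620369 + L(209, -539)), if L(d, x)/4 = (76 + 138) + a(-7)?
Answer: 13/8075969 ≈ 1.6097e-6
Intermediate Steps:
a(q) = 11/13 (a(q) = 11*(1/13) = 11/13)
L(d, x) = 11172/13 (L(d, x) = 4*((76 + 138) + 11/13) = 4*(214 + 11/13) = 4*(2793/13) = 11172/13)
1/(620369 + L(209, -539)) = 1/(620369 + 11172/13) = 1/(8075969/13) = 13/8075969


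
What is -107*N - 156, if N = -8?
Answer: 700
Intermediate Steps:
-107*N - 156 = -107*(-8) - 156 = 856 - 156 = 700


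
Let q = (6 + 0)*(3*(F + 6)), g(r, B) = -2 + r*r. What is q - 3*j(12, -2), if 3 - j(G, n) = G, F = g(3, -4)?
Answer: 261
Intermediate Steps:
g(r, B) = -2 + r²
F = 7 (F = -2 + 3² = -2 + 9 = 7)
j(G, n) = 3 - G
q = 234 (q = (6 + 0)*(3*(7 + 6)) = 6*(3*13) = 6*39 = 234)
q - 3*j(12, -2) = 234 - 3*(3 - 1*12) = 234 - 3*(3 - 12) = 234 - 3*(-9) = 234 + 27 = 261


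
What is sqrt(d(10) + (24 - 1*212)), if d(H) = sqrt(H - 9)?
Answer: I*sqrt(187) ≈ 13.675*I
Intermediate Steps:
d(H) = sqrt(-9 + H)
sqrt(d(10) + (24 - 1*212)) = sqrt(sqrt(-9 + 10) + (24 - 1*212)) = sqrt(sqrt(1) + (24 - 212)) = sqrt(1 - 188) = sqrt(-187) = I*sqrt(187)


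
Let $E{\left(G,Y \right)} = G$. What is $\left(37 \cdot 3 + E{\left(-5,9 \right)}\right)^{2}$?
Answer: $11236$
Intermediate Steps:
$\left(37 \cdot 3 + E{\left(-5,9 \right)}\right)^{2} = \left(37 \cdot 3 - 5\right)^{2} = \left(111 - 5\right)^{2} = 106^{2} = 11236$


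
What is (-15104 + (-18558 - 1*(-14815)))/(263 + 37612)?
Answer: -18847/37875 ≈ -0.49761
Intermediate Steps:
(-15104 + (-18558 - 1*(-14815)))/(263 + 37612) = (-15104 + (-18558 + 14815))/37875 = (-15104 - 3743)*(1/37875) = -18847*1/37875 = -18847/37875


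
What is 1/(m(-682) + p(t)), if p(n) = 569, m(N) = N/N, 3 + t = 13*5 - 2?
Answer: 1/570 ≈ 0.0017544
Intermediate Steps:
t = 60 (t = -3 + (13*5 - 2) = -3 + (65 - 2) = -3 + 63 = 60)
m(N) = 1
1/(m(-682) + p(t)) = 1/(1 + 569) = 1/570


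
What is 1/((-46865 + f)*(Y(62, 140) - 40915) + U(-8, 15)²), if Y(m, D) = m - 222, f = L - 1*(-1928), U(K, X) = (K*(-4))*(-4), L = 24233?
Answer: 1/850433184 ≈ 1.1759e-9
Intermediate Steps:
U(K, X) = 16*K (U(K, X) = -4*K*(-4) = 16*K)
f = 26161 (f = 24233 - 1*(-1928) = 24233 + 1928 = 26161)
Y(m, D) = -222 + m
1/((-46865 + f)*(Y(62, 140) - 40915) + U(-8, 15)²) = 1/((-46865 + 26161)*((-222 + 62) - 40915) + (16*(-8))²) = 1/(-20704*(-160 - 40915) + (-128)²) = 1/(-20704*(-41075) + 16384) = 1/(850416800 + 16384) = 1/850433184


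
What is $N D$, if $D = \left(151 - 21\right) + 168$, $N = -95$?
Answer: $-28310$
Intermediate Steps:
$D = 298$ ($D = 130 + 168 = 298$)
$N D = \left(-95\right) 298 = -28310$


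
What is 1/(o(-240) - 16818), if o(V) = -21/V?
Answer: -80/1345433 ≈ -5.9460e-5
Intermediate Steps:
1/(o(-240) - 16818) = 1/(-21/(-240) - 16818) = 1/(-21*(-1/240) - 16818) = 1/(7/80 - 16818) = 1/(-1345433/80) = -80/1345433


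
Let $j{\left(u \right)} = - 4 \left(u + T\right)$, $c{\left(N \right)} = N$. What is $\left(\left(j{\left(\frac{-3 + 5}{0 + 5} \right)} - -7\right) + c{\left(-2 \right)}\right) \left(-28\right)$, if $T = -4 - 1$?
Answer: $- \frac{3276}{5} \approx -655.2$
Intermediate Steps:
$T = -5$ ($T = -4 - 1 = -5$)
$j{\left(u \right)} = 20 - 4 u$ ($j{\left(u \right)} = - 4 \left(u - 5\right) = - 4 \left(-5 + u\right) = 20 - 4 u$)
$\left(\left(j{\left(\frac{-3 + 5}{0 + 5} \right)} - -7\right) + c{\left(-2 \right)}\right) \left(-28\right) = \left(\left(\left(20 - 4 \frac{-3 + 5}{0 + 5}\right) - -7\right) - 2\right) \left(-28\right) = \left(\left(\left(20 - 4 \cdot \frac{2}{5}\right) + 7\right) - 2\right) \left(-28\right) = \left(\left(\left(20 - 4 \cdot 2 \cdot \frac{1}{5}\right) + 7\right) - 2\right) \left(-28\right) = \left(\left(\left(20 - \frac{8}{5}\right) + 7\right) - 2\right) \left(-28\right) = \left(\left(\frac{92}{5} + 7\right) - 2\right) \left(-28\right) = \left(\frac{127}{5} - 2\right) \left(-28\right) = \frac{117}{5} \left(-28\right) = - \frac{3276}{5}$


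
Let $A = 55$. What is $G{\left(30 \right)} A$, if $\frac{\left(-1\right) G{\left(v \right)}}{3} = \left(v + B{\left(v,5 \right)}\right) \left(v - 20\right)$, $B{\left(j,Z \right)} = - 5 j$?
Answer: $198000$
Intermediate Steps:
$G{\left(v \right)} = 12 v \left(-20 + v\right)$ ($G{\left(v \right)} = - 3 \left(v - 5 v\right) \left(v - 20\right) = - 3 - 4 v \left(-20 + v\right) = - 3 \left(- 4 v \left(-20 + v\right)\right) = 12 v \left(-20 + v\right)$)
$G{\left(30 \right)} A = 12 \cdot 30 \left(-20 + 30\right) 55 = 12 \cdot 30 \cdot 10 \cdot 55 = 3600 \cdot 55 = 198000$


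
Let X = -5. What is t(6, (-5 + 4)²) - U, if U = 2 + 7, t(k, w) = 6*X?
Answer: -39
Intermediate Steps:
t(k, w) = -30 (t(k, w) = 6*(-5) = -30)
U = 9
t(6, (-5 + 4)²) - U = -30 - 1*9 = -30 - 9 = -39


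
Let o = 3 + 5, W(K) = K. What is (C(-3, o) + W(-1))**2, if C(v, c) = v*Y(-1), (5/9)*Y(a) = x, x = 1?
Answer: 1024/25 ≈ 40.960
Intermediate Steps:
Y(a) = 9/5 (Y(a) = (9/5)*1 = 9/5)
o = 8
C(v, c) = 9*v/5 (C(v, c) = v*(9/5) = 9*v/5)
(C(-3, o) + W(-1))**2 = ((9/5)*(-3) - 1)**2 = (-27/5 - 1)**2 = (-32/5)**2 = 1024/25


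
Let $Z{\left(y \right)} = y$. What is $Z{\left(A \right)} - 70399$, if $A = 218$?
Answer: $-70181$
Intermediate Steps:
$Z{\left(A \right)} - 70399 = 218 - 70399 = -70181$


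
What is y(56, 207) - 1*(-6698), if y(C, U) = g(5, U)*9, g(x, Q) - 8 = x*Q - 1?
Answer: 16076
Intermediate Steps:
g(x, Q) = 7 + Q*x (g(x, Q) = 8 + (x*Q - 1) = 8 + (Q*x - 1) = 8 + (-1 + Q*x) = 7 + Q*x)
y(C, U) = 63 + 45*U (y(C, U) = (7 + U*5)*9 = (7 + 5*U)*9 = 63 + 45*U)
y(56, 207) - 1*(-6698) = (63 + 45*207) - 1*(-6698) = (63 + 9315) + 6698 = 9378 + 6698 = 16076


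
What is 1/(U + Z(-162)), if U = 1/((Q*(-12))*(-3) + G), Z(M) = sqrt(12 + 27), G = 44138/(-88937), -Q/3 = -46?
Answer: -39291911064686/7612125846944570507 + 195182714227034884*sqrt(39)/7612125846944570507 ≈ 0.16012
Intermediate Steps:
Q = 138 (Q = -3*(-46) = 138)
G = -44138/88937 (G = 44138*(-1/88937) = -44138/88937 ≈ -0.49628)
Z(M) = sqrt(39)
U = 88937/441794878 (U = 1/((138*(-12))*(-3) - 44138/88937) = 1/(-1656*(-3) - 44138/88937) = 1/(4968 - 44138/88937) = 1/(441794878/88937) = 88937/441794878 ≈ 0.00020131)
1/(U + Z(-162)) = 1/(88937/441794878 + sqrt(39))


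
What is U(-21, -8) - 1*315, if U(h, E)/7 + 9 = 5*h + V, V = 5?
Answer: -1078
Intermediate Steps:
U(h, E) = -28 + 35*h (U(h, E) = -63 + 7*(5*h + 5) = -63 + 7*(5 + 5*h) = -63 + (35 + 35*h) = -28 + 35*h)
U(-21, -8) - 1*315 = (-28 + 35*(-21)) - 1*315 = (-28 - 735) - 315 = -763 - 315 = -1078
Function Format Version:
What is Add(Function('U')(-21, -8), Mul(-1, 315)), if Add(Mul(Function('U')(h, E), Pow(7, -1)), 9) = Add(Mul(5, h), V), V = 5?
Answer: -1078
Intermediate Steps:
Function('U')(h, E) = Add(-28, Mul(35, h)) (Function('U')(h, E) = Add(-63, Mul(7, Add(Mul(5, h), 5))) = Add(-63, Mul(7, Add(5, Mul(5, h)))) = Add(-63, Add(35, Mul(35, h))) = Add(-28, Mul(35, h)))
Add(Function('U')(-21, -8), Mul(-1, 315)) = Add(Add(-28, Mul(35, -21)), Mul(-1, 315)) = Add(Add(-28, -735), -315) = Add(-763, -315) = -1078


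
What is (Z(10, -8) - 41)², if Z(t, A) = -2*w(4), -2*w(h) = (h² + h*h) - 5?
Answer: 196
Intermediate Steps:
w(h) = 5/2 - h² (w(h) = -((h² + h*h) - 5)/2 = -((h² + h²) - 5)/2 = -(2*h² - 5)/2 = -(-5 + 2*h²)/2 = 5/2 - h²)
Z(t, A) = 27 (Z(t, A) = -2*(5/2 - 1*4²) = -2*(5/2 - 1*16) = -2*(5/2 - 16) = -2*(-27/2) = 27)
(Z(10, -8) - 41)² = (27 - 41)² = (-14)² = 196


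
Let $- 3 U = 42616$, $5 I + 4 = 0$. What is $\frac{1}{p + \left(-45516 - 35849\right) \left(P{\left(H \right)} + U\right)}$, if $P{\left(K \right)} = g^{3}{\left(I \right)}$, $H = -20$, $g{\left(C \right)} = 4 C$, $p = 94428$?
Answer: $\frac{75}{86893315724} \approx 8.6313 \cdot 10^{-10}$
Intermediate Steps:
$I = - \frac{4}{5}$ ($I = - \frac{4}{5} + \frac{1}{5} \cdot 0 = - \frac{4}{5} + 0 = - \frac{4}{5} \approx -0.8$)
$U = - \frac{42616}{3}$ ($U = \left(- \frac{1}{3}\right) 42616 = - \frac{42616}{3} \approx -14205.0$)
$P{\left(K \right)} = - \frac{4096}{125}$ ($P{\left(K \right)} = \left(4 \left(- \frac{4}{5}\right)\right)^{3} = \left(- \frac{16}{5}\right)^{3} = - \frac{4096}{125}$)
$\frac{1}{p + \left(-45516 - 35849\right) \left(P{\left(H \right)} + U\right)} = \frac{1}{94428 + \left(-45516 - 35849\right) \left(- \frac{4096}{125} - \frac{42616}{3}\right)} = \frac{1}{94428 - - \frac{86886233624}{75}} = \frac{1}{94428 + \frac{86886233624}{75}} = \frac{1}{\frac{86893315724}{75}} = \frac{75}{86893315724}$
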